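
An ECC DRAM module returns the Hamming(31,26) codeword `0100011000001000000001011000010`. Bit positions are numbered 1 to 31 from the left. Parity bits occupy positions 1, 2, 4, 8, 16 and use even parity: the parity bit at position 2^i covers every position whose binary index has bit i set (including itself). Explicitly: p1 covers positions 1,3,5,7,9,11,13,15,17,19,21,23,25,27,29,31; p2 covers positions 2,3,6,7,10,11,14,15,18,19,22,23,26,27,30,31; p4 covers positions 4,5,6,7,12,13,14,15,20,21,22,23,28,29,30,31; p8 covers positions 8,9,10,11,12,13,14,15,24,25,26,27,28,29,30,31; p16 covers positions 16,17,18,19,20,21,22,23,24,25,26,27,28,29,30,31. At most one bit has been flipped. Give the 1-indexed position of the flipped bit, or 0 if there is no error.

7

s1: b1⊕b3⊕b5⊕b7⊕b9⊕b11⊕b13⊕b15⊕b17⊕b19⊕b21⊕b23⊕b25⊕b27⊕b29⊕b31 = 0⊕0⊕0⊕1⊕0⊕0⊕1⊕0⊕0⊕0⊕0⊕0⊕1⊕0⊕0⊕0 = 1
s2: b2⊕b3⊕b6⊕b7⊕b10⊕b11⊕b14⊕b15⊕b18⊕b19⊕b22⊕b23⊕b26⊕b27⊕b30⊕b31 = 1⊕0⊕1⊕1⊕0⊕0⊕0⊕0⊕0⊕0⊕1⊕0⊕0⊕0⊕1⊕0 = 1
s4: b4⊕b5⊕b6⊕b7⊕b12⊕b13⊕b14⊕b15⊕b20⊕b21⊕b22⊕b23⊕b28⊕b29⊕b30⊕b31 = 0⊕0⊕1⊕1⊕0⊕1⊕0⊕0⊕0⊕0⊕1⊕0⊕0⊕0⊕1⊕0 = 1
s8: b8⊕b9⊕b10⊕b11⊕b12⊕b13⊕b14⊕b15⊕b24⊕b25⊕b26⊕b27⊕b28⊕b29⊕b30⊕b31 = 0⊕0⊕0⊕0⊕0⊕1⊕0⊕0⊕1⊕1⊕0⊕0⊕0⊕0⊕1⊕0 = 0
s16: b16⊕b17⊕b18⊕b19⊕b20⊕b21⊕b22⊕b23⊕b24⊕b25⊕b26⊕b27⊕b28⊕b29⊕b30⊕b31 = 0⊕0⊕0⊕0⊕0⊕0⊕1⊕0⊕1⊕1⊕0⊕0⊕0⊕0⊕1⊕0 = 0
Syndrome (s16...s1) = 00111 → position 7.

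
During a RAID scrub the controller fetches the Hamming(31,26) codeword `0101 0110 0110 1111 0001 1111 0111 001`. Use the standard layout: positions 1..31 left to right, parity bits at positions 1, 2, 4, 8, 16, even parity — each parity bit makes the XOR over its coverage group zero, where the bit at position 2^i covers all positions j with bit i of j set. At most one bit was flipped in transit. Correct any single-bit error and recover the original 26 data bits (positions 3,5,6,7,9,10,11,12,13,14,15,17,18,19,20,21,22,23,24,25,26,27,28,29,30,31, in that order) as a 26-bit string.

s1: b1⊕b3⊕b5⊕b7⊕b9⊕b11⊕b13⊕b15⊕b17⊕b19⊕b21⊕b23⊕b25⊕b27⊕b29⊕b31 = 0⊕0⊕0⊕1⊕0⊕1⊕1⊕1⊕0⊕0⊕1⊕1⊕0⊕1⊕0⊕1 = 0
s2: b2⊕b3⊕b6⊕b7⊕b10⊕b11⊕b14⊕b15⊕b18⊕b19⊕b22⊕b23⊕b26⊕b27⊕b30⊕b31 = 1⊕0⊕1⊕1⊕1⊕1⊕1⊕1⊕0⊕0⊕1⊕1⊕1⊕1⊕0⊕1 = 0
s4: b4⊕b5⊕b6⊕b7⊕b12⊕b13⊕b14⊕b15⊕b20⊕b21⊕b22⊕b23⊕b28⊕b29⊕b30⊕b31 = 1⊕0⊕1⊕1⊕0⊕1⊕1⊕1⊕1⊕1⊕1⊕1⊕1⊕0⊕0⊕1 = 0
s8: b8⊕b9⊕b10⊕b11⊕b12⊕b13⊕b14⊕b15⊕b24⊕b25⊕b26⊕b27⊕b28⊕b29⊕b30⊕b31 = 0⊕0⊕1⊕1⊕0⊕1⊕1⊕1⊕1⊕0⊕1⊕1⊕1⊕0⊕0⊕1 = 0
s16: b16⊕b17⊕b18⊕b19⊕b20⊕b21⊕b22⊕b23⊕b24⊕b25⊕b26⊕b27⊕b28⊕b29⊕b30⊕b31 = 1⊕0⊕0⊕0⊕1⊕1⊕1⊕1⊕1⊕0⊕1⊕1⊕1⊕0⊕0⊕1 = 0
Syndrome (s16...s1) = 00000 → position 0 (no error).
No correction needed.
Data bits at positions 3,5,6,7,9,10,11,12,13,14,15,17,18,19,20,21,22,23,24,25,26,27,28,29,30,31: 00110110111000111110111001

00110110111000111110111001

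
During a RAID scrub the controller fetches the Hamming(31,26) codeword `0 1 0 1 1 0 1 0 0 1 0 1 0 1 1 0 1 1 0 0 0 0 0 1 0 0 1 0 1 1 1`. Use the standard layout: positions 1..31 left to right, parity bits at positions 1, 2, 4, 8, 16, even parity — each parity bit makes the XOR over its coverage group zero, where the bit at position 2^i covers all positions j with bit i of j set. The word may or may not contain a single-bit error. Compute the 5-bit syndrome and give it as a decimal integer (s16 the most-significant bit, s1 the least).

31

s1: b1⊕b3⊕b5⊕b7⊕b9⊕b11⊕b13⊕b15⊕b17⊕b19⊕b21⊕b23⊕b25⊕b27⊕b29⊕b31 = 0⊕0⊕1⊕1⊕0⊕0⊕0⊕1⊕1⊕0⊕0⊕0⊕0⊕1⊕1⊕1 = 1
s2: b2⊕b3⊕b6⊕b7⊕b10⊕b11⊕b14⊕b15⊕b18⊕b19⊕b22⊕b23⊕b26⊕b27⊕b30⊕b31 = 1⊕0⊕0⊕1⊕1⊕0⊕1⊕1⊕1⊕0⊕0⊕0⊕0⊕1⊕1⊕1 = 1
s4: b4⊕b5⊕b6⊕b7⊕b12⊕b13⊕b14⊕b15⊕b20⊕b21⊕b22⊕b23⊕b28⊕b29⊕b30⊕b31 = 1⊕1⊕0⊕1⊕1⊕0⊕1⊕1⊕0⊕0⊕0⊕0⊕0⊕1⊕1⊕1 = 1
s8: b8⊕b9⊕b10⊕b11⊕b12⊕b13⊕b14⊕b15⊕b24⊕b25⊕b26⊕b27⊕b28⊕b29⊕b30⊕b31 = 0⊕0⊕1⊕0⊕1⊕0⊕1⊕1⊕1⊕0⊕0⊕1⊕0⊕1⊕1⊕1 = 1
s16: b16⊕b17⊕b18⊕b19⊕b20⊕b21⊕b22⊕b23⊕b24⊕b25⊕b26⊕b27⊕b28⊕b29⊕b30⊕b31 = 0⊕1⊕1⊕0⊕0⊕0⊕0⊕0⊕1⊕0⊕0⊕1⊕0⊕1⊕1⊕1 = 1
Syndrome (s16...s1) = 11111 → position 31.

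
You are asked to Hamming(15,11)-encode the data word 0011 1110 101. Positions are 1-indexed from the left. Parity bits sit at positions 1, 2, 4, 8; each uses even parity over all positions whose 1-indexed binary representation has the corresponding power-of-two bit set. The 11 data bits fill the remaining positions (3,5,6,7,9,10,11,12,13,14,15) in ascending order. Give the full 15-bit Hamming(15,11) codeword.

110001111110101

Place data bits at non-power-of-two positions: b3=0, b5=0, b6=1, b7=1, b9=1, b10=1, b11=1, b12=0, b13=1, b14=0, b15=1.
p1 = XOR of data positions {3,5,7,9,11,13,15} = 0⊕0⊕1⊕1⊕1⊕1⊕1 = 1
p2 = XOR of data positions {3,6,7,10,11,14,15} = 0⊕1⊕1⊕1⊕1⊕0⊕1 = 1
p4 = XOR of data positions {5,6,7,12,13,14,15} = 0⊕1⊕1⊕0⊕1⊕0⊕1 = 0
p8 = XOR of data positions {9,10,11,12,13,14,15} = 1⊕1⊕1⊕0⊕1⊕0⊕1 = 1
Codeword b1..b15 = 110001111110101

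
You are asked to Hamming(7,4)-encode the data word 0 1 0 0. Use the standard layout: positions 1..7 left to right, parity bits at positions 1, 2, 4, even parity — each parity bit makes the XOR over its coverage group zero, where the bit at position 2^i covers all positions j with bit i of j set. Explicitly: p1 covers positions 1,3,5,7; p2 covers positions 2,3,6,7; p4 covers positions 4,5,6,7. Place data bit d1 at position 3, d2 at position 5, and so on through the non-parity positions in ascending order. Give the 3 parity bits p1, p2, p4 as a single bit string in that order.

101

Place data bits at non-power-of-two positions: b3=0, b5=1, b6=0, b7=0.
p1 = XOR of data positions {3,5,7} = 0⊕1⊕0 = 1
p2 = XOR of data positions {3,6,7} = 0⊕0⊕0 = 0
p4 = XOR of data positions {5,6,7} = 1⊕0⊕0 = 1
Parity bits p1,p2,p4 = 101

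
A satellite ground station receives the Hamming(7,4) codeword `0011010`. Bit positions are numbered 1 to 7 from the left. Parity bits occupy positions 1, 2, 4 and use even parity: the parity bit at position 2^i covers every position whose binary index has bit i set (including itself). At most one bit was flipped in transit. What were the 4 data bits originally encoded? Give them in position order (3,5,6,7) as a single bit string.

1010

s1: b1⊕b3⊕b5⊕b7 = 0⊕1⊕0⊕0 = 1
s2: b2⊕b3⊕b6⊕b7 = 0⊕1⊕1⊕0 = 0
s4: b4⊕b5⊕b6⊕b7 = 1⊕0⊕1⊕0 = 0
Syndrome (s4...s1) = 001 → position 1.
Flip bit 1: corrected codeword = 1011010
Data bits at positions 3,5,6,7: 1010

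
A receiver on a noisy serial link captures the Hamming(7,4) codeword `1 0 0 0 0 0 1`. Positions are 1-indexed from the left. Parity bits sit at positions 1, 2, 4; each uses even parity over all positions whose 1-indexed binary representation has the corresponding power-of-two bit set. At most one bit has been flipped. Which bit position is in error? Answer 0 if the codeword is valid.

s1: b1⊕b3⊕b5⊕b7 = 1⊕0⊕0⊕1 = 0
s2: b2⊕b3⊕b6⊕b7 = 0⊕0⊕0⊕1 = 1
s4: b4⊕b5⊕b6⊕b7 = 0⊕0⊕0⊕1 = 1
Syndrome (s4...s1) = 110 → position 6.

6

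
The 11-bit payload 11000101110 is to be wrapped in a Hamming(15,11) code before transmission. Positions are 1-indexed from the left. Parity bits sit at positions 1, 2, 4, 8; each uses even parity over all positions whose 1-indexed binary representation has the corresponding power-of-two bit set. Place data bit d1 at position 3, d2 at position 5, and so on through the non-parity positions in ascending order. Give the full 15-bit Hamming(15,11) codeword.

Place data bits at non-power-of-two positions: b3=1, b5=1, b6=0, b7=0, b9=0, b10=1, b11=0, b12=1, b13=1, b14=1, b15=0.
p1 = XOR of data positions {3,5,7,9,11,13,15} = 1⊕1⊕0⊕0⊕0⊕1⊕0 = 1
p2 = XOR of data positions {3,6,7,10,11,14,15} = 1⊕0⊕0⊕1⊕0⊕1⊕0 = 1
p4 = XOR of data positions {5,6,7,12,13,14,15} = 1⊕0⊕0⊕1⊕1⊕1⊕0 = 0
p8 = XOR of data positions {9,10,11,12,13,14,15} = 0⊕1⊕0⊕1⊕1⊕1⊕0 = 0
Codeword b1..b15 = 111010000101110

111010000101110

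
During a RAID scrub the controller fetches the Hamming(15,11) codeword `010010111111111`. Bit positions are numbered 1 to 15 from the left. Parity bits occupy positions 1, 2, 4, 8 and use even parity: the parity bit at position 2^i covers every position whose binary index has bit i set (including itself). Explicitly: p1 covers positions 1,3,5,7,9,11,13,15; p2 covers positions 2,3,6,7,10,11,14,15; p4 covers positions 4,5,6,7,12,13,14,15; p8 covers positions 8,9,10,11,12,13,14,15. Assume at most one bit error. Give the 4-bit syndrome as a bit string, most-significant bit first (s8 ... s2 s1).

0000

s1: b1⊕b3⊕b5⊕b7⊕b9⊕b11⊕b13⊕b15 = 0⊕0⊕1⊕1⊕1⊕1⊕1⊕1 = 0
s2: b2⊕b3⊕b6⊕b7⊕b10⊕b11⊕b14⊕b15 = 1⊕0⊕0⊕1⊕1⊕1⊕1⊕1 = 0
s4: b4⊕b5⊕b6⊕b7⊕b12⊕b13⊕b14⊕b15 = 0⊕1⊕0⊕1⊕1⊕1⊕1⊕1 = 0
s8: b8⊕b9⊕b10⊕b11⊕b12⊕b13⊕b14⊕b15 = 1⊕1⊕1⊕1⊕1⊕1⊕1⊕1 = 0
Syndrome (s8...s1) = 0000 → position 0 (no error).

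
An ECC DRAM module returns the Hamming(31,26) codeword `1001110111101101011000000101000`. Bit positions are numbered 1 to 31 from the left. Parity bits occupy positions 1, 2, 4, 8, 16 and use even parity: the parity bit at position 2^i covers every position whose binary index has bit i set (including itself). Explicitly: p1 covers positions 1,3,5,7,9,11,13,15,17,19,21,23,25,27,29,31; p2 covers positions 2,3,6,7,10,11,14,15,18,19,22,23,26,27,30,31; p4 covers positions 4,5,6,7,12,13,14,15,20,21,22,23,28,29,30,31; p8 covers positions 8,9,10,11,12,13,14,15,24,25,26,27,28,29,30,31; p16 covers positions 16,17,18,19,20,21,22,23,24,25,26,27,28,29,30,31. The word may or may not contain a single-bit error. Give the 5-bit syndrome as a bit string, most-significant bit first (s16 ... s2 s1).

s1: b1⊕b3⊕b5⊕b7⊕b9⊕b11⊕b13⊕b15⊕b17⊕b19⊕b21⊕b23⊕b25⊕b27⊕b29⊕b31 = 1⊕0⊕1⊕0⊕1⊕1⊕1⊕0⊕0⊕1⊕0⊕0⊕0⊕0⊕0⊕0 = 0
s2: b2⊕b3⊕b6⊕b7⊕b10⊕b11⊕b14⊕b15⊕b18⊕b19⊕b22⊕b23⊕b26⊕b27⊕b30⊕b31 = 0⊕0⊕1⊕0⊕1⊕1⊕1⊕0⊕1⊕1⊕0⊕0⊕1⊕0⊕0⊕0 = 1
s4: b4⊕b5⊕b6⊕b7⊕b12⊕b13⊕b14⊕b15⊕b20⊕b21⊕b22⊕b23⊕b28⊕b29⊕b30⊕b31 = 1⊕1⊕1⊕0⊕0⊕1⊕1⊕0⊕0⊕0⊕0⊕0⊕1⊕0⊕0⊕0 = 0
s8: b8⊕b9⊕b10⊕b11⊕b12⊕b13⊕b14⊕b15⊕b24⊕b25⊕b26⊕b27⊕b28⊕b29⊕b30⊕b31 = 1⊕1⊕1⊕1⊕0⊕1⊕1⊕0⊕0⊕0⊕1⊕0⊕1⊕0⊕0⊕0 = 0
s16: b16⊕b17⊕b18⊕b19⊕b20⊕b21⊕b22⊕b23⊕b24⊕b25⊕b26⊕b27⊕b28⊕b29⊕b30⊕b31 = 1⊕0⊕1⊕1⊕0⊕0⊕0⊕0⊕0⊕0⊕1⊕0⊕1⊕0⊕0⊕0 = 1
Syndrome (s16...s1) = 10010 → position 18.

10010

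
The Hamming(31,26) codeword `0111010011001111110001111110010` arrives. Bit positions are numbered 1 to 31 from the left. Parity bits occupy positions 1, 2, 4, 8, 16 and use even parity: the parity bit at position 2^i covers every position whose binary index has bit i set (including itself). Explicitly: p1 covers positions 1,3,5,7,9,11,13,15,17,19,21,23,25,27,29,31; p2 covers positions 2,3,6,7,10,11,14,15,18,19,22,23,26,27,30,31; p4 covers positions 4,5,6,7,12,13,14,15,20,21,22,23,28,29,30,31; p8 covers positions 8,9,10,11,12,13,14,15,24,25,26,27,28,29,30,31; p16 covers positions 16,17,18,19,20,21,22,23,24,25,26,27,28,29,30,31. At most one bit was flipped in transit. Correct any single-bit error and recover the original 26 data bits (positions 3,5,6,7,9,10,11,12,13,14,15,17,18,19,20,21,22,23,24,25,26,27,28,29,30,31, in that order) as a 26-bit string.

10101100111110001111110010

s1: b1⊕b3⊕b5⊕b7⊕b9⊕b11⊕b13⊕b15⊕b17⊕b19⊕b21⊕b23⊕b25⊕b27⊕b29⊕b31 = 0⊕1⊕0⊕0⊕1⊕0⊕1⊕1⊕1⊕0⊕0⊕1⊕1⊕1⊕0⊕0 = 0
s2: b2⊕b3⊕b6⊕b7⊕b10⊕b11⊕b14⊕b15⊕b18⊕b19⊕b22⊕b23⊕b26⊕b27⊕b30⊕b31 = 1⊕1⊕1⊕0⊕1⊕0⊕1⊕1⊕1⊕0⊕1⊕1⊕1⊕1⊕1⊕0 = 0
s4: b4⊕b5⊕b6⊕b7⊕b12⊕b13⊕b14⊕b15⊕b20⊕b21⊕b22⊕b23⊕b28⊕b29⊕b30⊕b31 = 1⊕0⊕1⊕0⊕0⊕1⊕1⊕1⊕0⊕0⊕1⊕1⊕0⊕0⊕1⊕0 = 0
s8: b8⊕b9⊕b10⊕b11⊕b12⊕b13⊕b14⊕b15⊕b24⊕b25⊕b26⊕b27⊕b28⊕b29⊕b30⊕b31 = 0⊕1⊕1⊕0⊕0⊕1⊕1⊕1⊕1⊕1⊕1⊕1⊕0⊕0⊕1⊕0 = 0
s16: b16⊕b17⊕b18⊕b19⊕b20⊕b21⊕b22⊕b23⊕b24⊕b25⊕b26⊕b27⊕b28⊕b29⊕b30⊕b31 = 1⊕1⊕1⊕0⊕0⊕0⊕1⊕1⊕1⊕1⊕1⊕1⊕0⊕0⊕1⊕0 = 0
Syndrome (s16...s1) = 00000 → position 0 (no error).
No correction needed.
Data bits at positions 3,5,6,7,9,10,11,12,13,14,15,17,18,19,20,21,22,23,24,25,26,27,28,29,30,31: 10101100111110001111110010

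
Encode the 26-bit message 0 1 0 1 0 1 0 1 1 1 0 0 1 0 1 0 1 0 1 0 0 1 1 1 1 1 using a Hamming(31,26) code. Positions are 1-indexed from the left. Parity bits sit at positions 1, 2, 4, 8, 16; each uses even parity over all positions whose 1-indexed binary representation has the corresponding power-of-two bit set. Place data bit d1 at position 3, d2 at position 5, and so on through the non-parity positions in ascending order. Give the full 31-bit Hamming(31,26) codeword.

Place data bits at non-power-of-two positions: b3=0, b5=1, b6=0, b7=1, b9=0, b10=1, b11=0, b12=1, b13=1, b14=1, b15=0, b17=0, b18=1, b19=0, b20=1, b21=0, b22=1, b23=0, b24=1, b25=0, b26=0, b27=1, b28=1, b29=1, b30=1, b31=1.
p1 = XOR of data positions {3,5,7,9,11,13,15,17,19,21,23,25,27,29,31} = 0⊕1⊕1⊕0⊕0⊕1⊕0⊕0⊕0⊕0⊕0⊕0⊕1⊕1⊕1 = 0
p2 = XOR of data positions {3,6,7,10,11,14,15,18,19,22,23,26,27,30,31} = 0⊕0⊕1⊕1⊕0⊕1⊕0⊕1⊕0⊕1⊕0⊕0⊕1⊕1⊕1 = 0
p4 = XOR of data positions {5,6,7,12,13,14,15,20,21,22,23,28,29,30,31} = 1⊕0⊕1⊕1⊕1⊕1⊕0⊕1⊕0⊕1⊕0⊕1⊕1⊕1⊕1 = 1
p8 = XOR of data positions {9,10,11,12,13,14,15,24,25,26,27,28,29,30,31} = 0⊕1⊕0⊕1⊕1⊕1⊕0⊕1⊕0⊕0⊕1⊕1⊕1⊕1⊕1 = 0
p16 = XOR of data positions {17,18,19,20,21,22,23,24,25,26,27,28,29,30,31} = 0⊕1⊕0⊕1⊕0⊕1⊕0⊕1⊕0⊕0⊕1⊕1⊕1⊕1⊕1 = 1
Codeword b1..b31 = 0001101001011101010101010011111

0001101001011101010101010011111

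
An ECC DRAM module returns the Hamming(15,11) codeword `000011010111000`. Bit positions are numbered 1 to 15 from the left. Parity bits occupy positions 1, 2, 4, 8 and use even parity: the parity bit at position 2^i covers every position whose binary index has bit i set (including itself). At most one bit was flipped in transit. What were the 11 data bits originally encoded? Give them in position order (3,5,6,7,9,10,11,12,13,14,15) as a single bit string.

01000111000

s1: b1⊕b3⊕b5⊕b7⊕b9⊕b11⊕b13⊕b15 = 0⊕0⊕1⊕0⊕0⊕1⊕0⊕0 = 0
s2: b2⊕b3⊕b6⊕b7⊕b10⊕b11⊕b14⊕b15 = 0⊕0⊕1⊕0⊕1⊕1⊕0⊕0 = 1
s4: b4⊕b5⊕b6⊕b7⊕b12⊕b13⊕b14⊕b15 = 0⊕1⊕1⊕0⊕1⊕0⊕0⊕0 = 1
s8: b8⊕b9⊕b10⊕b11⊕b12⊕b13⊕b14⊕b15 = 1⊕0⊕1⊕1⊕1⊕0⊕0⊕0 = 0
Syndrome (s8...s1) = 0110 → position 6.
Flip bit 6: corrected codeword = 000010010111000
Data bits at positions 3,5,6,7,9,10,11,12,13,14,15: 01000111000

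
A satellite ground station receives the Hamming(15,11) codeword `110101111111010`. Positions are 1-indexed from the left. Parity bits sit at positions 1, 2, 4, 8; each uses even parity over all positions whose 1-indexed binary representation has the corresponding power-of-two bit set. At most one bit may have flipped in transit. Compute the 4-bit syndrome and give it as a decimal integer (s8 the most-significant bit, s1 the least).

4

s1: b1⊕b3⊕b5⊕b7⊕b9⊕b11⊕b13⊕b15 = 1⊕0⊕0⊕1⊕1⊕1⊕0⊕0 = 0
s2: b2⊕b3⊕b6⊕b7⊕b10⊕b11⊕b14⊕b15 = 1⊕0⊕1⊕1⊕1⊕1⊕1⊕0 = 0
s4: b4⊕b5⊕b6⊕b7⊕b12⊕b13⊕b14⊕b15 = 1⊕0⊕1⊕1⊕1⊕0⊕1⊕0 = 1
s8: b8⊕b9⊕b10⊕b11⊕b12⊕b13⊕b14⊕b15 = 1⊕1⊕1⊕1⊕1⊕0⊕1⊕0 = 0
Syndrome (s8...s1) = 0100 → position 4.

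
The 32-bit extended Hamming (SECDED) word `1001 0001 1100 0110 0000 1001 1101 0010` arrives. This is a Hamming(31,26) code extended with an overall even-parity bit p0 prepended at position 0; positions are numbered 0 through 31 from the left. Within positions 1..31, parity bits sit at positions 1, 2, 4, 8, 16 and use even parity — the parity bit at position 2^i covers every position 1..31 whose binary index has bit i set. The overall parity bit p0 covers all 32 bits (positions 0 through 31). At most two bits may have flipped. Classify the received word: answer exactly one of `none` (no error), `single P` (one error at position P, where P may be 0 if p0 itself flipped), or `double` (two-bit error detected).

s1: b1⊕b3⊕b5⊕b7⊕b9⊕b11⊕b13⊕b15⊕b17⊕b19⊕b21⊕b23⊕b25⊕b27⊕b29⊕b31 = 0⊕1⊕0⊕1⊕1⊕0⊕1⊕0⊕0⊕0⊕0⊕1⊕1⊕1⊕0⊕0 = 1
s2: b2⊕b3⊕b6⊕b7⊕b10⊕b11⊕b14⊕b15⊕b18⊕b19⊕b22⊕b23⊕b26⊕b27⊕b30⊕b31 = 0⊕1⊕0⊕1⊕0⊕0⊕1⊕0⊕0⊕0⊕0⊕1⊕0⊕1⊕1⊕0 = 0
s4: b4⊕b5⊕b6⊕b7⊕b12⊕b13⊕b14⊕b15⊕b20⊕b21⊕b22⊕b23⊕b28⊕b29⊕b30⊕b31 = 0⊕0⊕0⊕1⊕0⊕1⊕1⊕0⊕1⊕0⊕0⊕1⊕0⊕0⊕1⊕0 = 0
s8: b8⊕b9⊕b10⊕b11⊕b12⊕b13⊕b14⊕b15⊕b24⊕b25⊕b26⊕b27⊕b28⊕b29⊕b30⊕b31 = 1⊕1⊕0⊕0⊕0⊕1⊕1⊕0⊕1⊕1⊕0⊕1⊕0⊕0⊕1⊕0 = 0
s16: b16⊕b17⊕b18⊕b19⊕b20⊕b21⊕b22⊕b23⊕b24⊕b25⊕b26⊕b27⊕b28⊕b29⊕b30⊕b31 = 0⊕0⊕0⊕0⊕1⊕0⊕0⊕1⊕1⊕1⊕0⊕1⊕0⊕0⊕1⊕0 = 0
Syndrome (s16...s1) = 00001 → position 1.
Overall parity (XOR of all 32 bits, including p0): 1⊕0⊕0⊕1⊕0⊕0⊕0⊕1⊕1⊕1⊕0⊕0⊕0⊕1⊕1⊕0⊕0⊕0⊕0⊕0⊕1⊕0⊕0⊕1⊕1⊕1⊕0⊕1⊕0⊕0⊕1⊕0 = 1
Overall=1, syndrome position=1 → single-bit error at position 1.

single 1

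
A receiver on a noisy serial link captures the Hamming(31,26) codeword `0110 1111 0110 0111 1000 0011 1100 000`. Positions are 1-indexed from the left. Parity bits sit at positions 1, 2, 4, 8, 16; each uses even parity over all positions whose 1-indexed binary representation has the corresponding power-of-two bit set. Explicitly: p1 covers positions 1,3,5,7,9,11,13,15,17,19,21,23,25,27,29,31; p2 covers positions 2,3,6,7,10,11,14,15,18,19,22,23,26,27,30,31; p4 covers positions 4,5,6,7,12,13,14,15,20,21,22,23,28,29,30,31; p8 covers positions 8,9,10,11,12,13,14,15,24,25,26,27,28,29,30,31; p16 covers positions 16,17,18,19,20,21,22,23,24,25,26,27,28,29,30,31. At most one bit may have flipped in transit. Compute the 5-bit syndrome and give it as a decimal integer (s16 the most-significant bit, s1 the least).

s1: b1⊕b3⊕b5⊕b7⊕b9⊕b11⊕b13⊕b15⊕b17⊕b19⊕b21⊕b23⊕b25⊕b27⊕b29⊕b31 = 0⊕1⊕1⊕1⊕0⊕1⊕0⊕1⊕1⊕0⊕0⊕1⊕1⊕0⊕0⊕0 = 0
s2: b2⊕b3⊕b6⊕b7⊕b10⊕b11⊕b14⊕b15⊕b18⊕b19⊕b22⊕b23⊕b26⊕b27⊕b30⊕b31 = 1⊕1⊕1⊕1⊕1⊕1⊕1⊕1⊕0⊕0⊕0⊕1⊕1⊕0⊕0⊕0 = 0
s4: b4⊕b5⊕b6⊕b7⊕b12⊕b13⊕b14⊕b15⊕b20⊕b21⊕b22⊕b23⊕b28⊕b29⊕b30⊕b31 = 0⊕1⊕1⊕1⊕0⊕0⊕1⊕1⊕0⊕0⊕0⊕1⊕0⊕0⊕0⊕0 = 0
s8: b8⊕b9⊕b10⊕b11⊕b12⊕b13⊕b14⊕b15⊕b24⊕b25⊕b26⊕b27⊕b28⊕b29⊕b30⊕b31 = 1⊕0⊕1⊕1⊕0⊕0⊕1⊕1⊕1⊕1⊕1⊕0⊕0⊕0⊕0⊕0 = 0
s16: b16⊕b17⊕b18⊕b19⊕b20⊕b21⊕b22⊕b23⊕b24⊕b25⊕b26⊕b27⊕b28⊕b29⊕b30⊕b31 = 1⊕1⊕0⊕0⊕0⊕0⊕0⊕1⊕1⊕1⊕1⊕0⊕0⊕0⊕0⊕0 = 0
Syndrome (s16...s1) = 00000 → position 0 (no error).

0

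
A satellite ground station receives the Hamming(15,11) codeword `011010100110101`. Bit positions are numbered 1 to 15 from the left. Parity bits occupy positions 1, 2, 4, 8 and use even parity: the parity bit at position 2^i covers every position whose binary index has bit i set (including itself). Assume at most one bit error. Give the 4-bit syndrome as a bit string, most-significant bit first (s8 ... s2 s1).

0000

s1: b1⊕b3⊕b5⊕b7⊕b9⊕b11⊕b13⊕b15 = 0⊕1⊕1⊕1⊕0⊕1⊕1⊕1 = 0
s2: b2⊕b3⊕b6⊕b7⊕b10⊕b11⊕b14⊕b15 = 1⊕1⊕0⊕1⊕1⊕1⊕0⊕1 = 0
s4: b4⊕b5⊕b6⊕b7⊕b12⊕b13⊕b14⊕b15 = 0⊕1⊕0⊕1⊕0⊕1⊕0⊕1 = 0
s8: b8⊕b9⊕b10⊕b11⊕b12⊕b13⊕b14⊕b15 = 0⊕0⊕1⊕1⊕0⊕1⊕0⊕1 = 0
Syndrome (s8...s1) = 0000 → position 0 (no error).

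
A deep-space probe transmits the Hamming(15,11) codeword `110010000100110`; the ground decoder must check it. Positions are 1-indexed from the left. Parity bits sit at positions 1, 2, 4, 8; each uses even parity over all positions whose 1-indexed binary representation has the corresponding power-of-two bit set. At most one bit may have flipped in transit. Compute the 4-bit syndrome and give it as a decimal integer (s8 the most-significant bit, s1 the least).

s1: b1⊕b3⊕b5⊕b7⊕b9⊕b11⊕b13⊕b15 = 1⊕0⊕1⊕0⊕0⊕0⊕1⊕0 = 1
s2: b2⊕b3⊕b6⊕b7⊕b10⊕b11⊕b14⊕b15 = 1⊕0⊕0⊕0⊕1⊕0⊕1⊕0 = 1
s4: b4⊕b5⊕b6⊕b7⊕b12⊕b13⊕b14⊕b15 = 0⊕1⊕0⊕0⊕0⊕1⊕1⊕0 = 1
s8: b8⊕b9⊕b10⊕b11⊕b12⊕b13⊕b14⊕b15 = 0⊕0⊕1⊕0⊕0⊕1⊕1⊕0 = 1
Syndrome (s8...s1) = 1111 → position 15.

15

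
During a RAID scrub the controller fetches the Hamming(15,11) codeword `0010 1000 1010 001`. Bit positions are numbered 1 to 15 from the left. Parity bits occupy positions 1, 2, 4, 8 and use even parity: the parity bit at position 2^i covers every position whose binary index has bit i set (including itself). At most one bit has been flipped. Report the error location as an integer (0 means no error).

s1: b1⊕b3⊕b5⊕b7⊕b9⊕b11⊕b13⊕b15 = 0⊕1⊕1⊕0⊕1⊕1⊕0⊕1 = 1
s2: b2⊕b3⊕b6⊕b7⊕b10⊕b11⊕b14⊕b15 = 0⊕1⊕0⊕0⊕0⊕1⊕0⊕1 = 1
s4: b4⊕b5⊕b6⊕b7⊕b12⊕b13⊕b14⊕b15 = 0⊕1⊕0⊕0⊕0⊕0⊕0⊕1 = 0
s8: b8⊕b9⊕b10⊕b11⊕b12⊕b13⊕b14⊕b15 = 0⊕1⊕0⊕1⊕0⊕0⊕0⊕1 = 1
Syndrome (s8...s1) = 1011 → position 11.

11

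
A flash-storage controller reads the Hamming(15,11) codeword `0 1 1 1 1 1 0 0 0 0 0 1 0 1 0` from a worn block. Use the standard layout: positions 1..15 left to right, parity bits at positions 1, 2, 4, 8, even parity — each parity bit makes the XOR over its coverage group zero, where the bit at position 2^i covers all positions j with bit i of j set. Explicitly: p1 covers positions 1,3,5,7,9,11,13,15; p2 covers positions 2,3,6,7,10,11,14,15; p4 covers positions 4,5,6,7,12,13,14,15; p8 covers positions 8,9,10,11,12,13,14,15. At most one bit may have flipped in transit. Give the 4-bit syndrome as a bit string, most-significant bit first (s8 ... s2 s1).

s1: b1⊕b3⊕b5⊕b7⊕b9⊕b11⊕b13⊕b15 = 0⊕1⊕1⊕0⊕0⊕0⊕0⊕0 = 0
s2: b2⊕b3⊕b6⊕b7⊕b10⊕b11⊕b14⊕b15 = 1⊕1⊕1⊕0⊕0⊕0⊕1⊕0 = 0
s4: b4⊕b5⊕b6⊕b7⊕b12⊕b13⊕b14⊕b15 = 1⊕1⊕1⊕0⊕1⊕0⊕1⊕0 = 1
s8: b8⊕b9⊕b10⊕b11⊕b12⊕b13⊕b14⊕b15 = 0⊕0⊕0⊕0⊕1⊕0⊕1⊕0 = 0
Syndrome (s8...s1) = 0100 → position 4.

0100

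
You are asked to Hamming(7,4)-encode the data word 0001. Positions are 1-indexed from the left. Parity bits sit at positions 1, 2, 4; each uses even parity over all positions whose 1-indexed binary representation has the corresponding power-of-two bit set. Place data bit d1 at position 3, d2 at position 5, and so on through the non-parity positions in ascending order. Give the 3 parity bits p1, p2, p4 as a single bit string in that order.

111

Place data bits at non-power-of-two positions: b3=0, b5=0, b6=0, b7=1.
p1 = XOR of data positions {3,5,7} = 0⊕0⊕1 = 1
p2 = XOR of data positions {3,6,7} = 0⊕0⊕1 = 1
p4 = XOR of data positions {5,6,7} = 0⊕0⊕1 = 1
Parity bits p1,p2,p4 = 111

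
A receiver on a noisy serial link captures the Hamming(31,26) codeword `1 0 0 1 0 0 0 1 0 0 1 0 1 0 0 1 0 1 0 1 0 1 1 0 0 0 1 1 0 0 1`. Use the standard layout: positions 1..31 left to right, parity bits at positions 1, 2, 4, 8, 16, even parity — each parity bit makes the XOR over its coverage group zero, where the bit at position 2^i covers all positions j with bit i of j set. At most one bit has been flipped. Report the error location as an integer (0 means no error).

4

s1: b1⊕b3⊕b5⊕b7⊕b9⊕b11⊕b13⊕b15⊕b17⊕b19⊕b21⊕b23⊕b25⊕b27⊕b29⊕b31 = 1⊕0⊕0⊕0⊕0⊕1⊕1⊕0⊕0⊕0⊕0⊕1⊕0⊕1⊕0⊕1 = 0
s2: b2⊕b3⊕b6⊕b7⊕b10⊕b11⊕b14⊕b15⊕b18⊕b19⊕b22⊕b23⊕b26⊕b27⊕b30⊕b31 = 0⊕0⊕0⊕0⊕0⊕1⊕0⊕0⊕1⊕0⊕1⊕1⊕0⊕1⊕0⊕1 = 0
s4: b4⊕b5⊕b6⊕b7⊕b12⊕b13⊕b14⊕b15⊕b20⊕b21⊕b22⊕b23⊕b28⊕b29⊕b30⊕b31 = 1⊕0⊕0⊕0⊕0⊕1⊕0⊕0⊕1⊕0⊕1⊕1⊕1⊕0⊕0⊕1 = 1
s8: b8⊕b9⊕b10⊕b11⊕b12⊕b13⊕b14⊕b15⊕b24⊕b25⊕b26⊕b27⊕b28⊕b29⊕b30⊕b31 = 1⊕0⊕0⊕1⊕0⊕1⊕0⊕0⊕0⊕0⊕0⊕1⊕1⊕0⊕0⊕1 = 0
s16: b16⊕b17⊕b18⊕b19⊕b20⊕b21⊕b22⊕b23⊕b24⊕b25⊕b26⊕b27⊕b28⊕b29⊕b30⊕b31 = 1⊕0⊕1⊕0⊕1⊕0⊕1⊕1⊕0⊕0⊕0⊕1⊕1⊕0⊕0⊕1 = 0
Syndrome (s16...s1) = 00100 → position 4.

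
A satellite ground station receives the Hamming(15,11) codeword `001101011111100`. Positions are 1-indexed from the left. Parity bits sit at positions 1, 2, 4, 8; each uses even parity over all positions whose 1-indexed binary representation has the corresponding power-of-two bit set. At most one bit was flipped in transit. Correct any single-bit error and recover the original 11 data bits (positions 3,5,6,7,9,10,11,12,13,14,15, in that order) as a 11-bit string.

s1: b1⊕b3⊕b5⊕b7⊕b9⊕b11⊕b13⊕b15 = 0⊕1⊕0⊕0⊕1⊕1⊕1⊕0 = 0
s2: b2⊕b3⊕b6⊕b7⊕b10⊕b11⊕b14⊕b15 = 0⊕1⊕1⊕0⊕1⊕1⊕0⊕0 = 0
s4: b4⊕b5⊕b6⊕b7⊕b12⊕b13⊕b14⊕b15 = 1⊕0⊕1⊕0⊕1⊕1⊕0⊕0 = 0
s8: b8⊕b9⊕b10⊕b11⊕b12⊕b13⊕b14⊕b15 = 1⊕1⊕1⊕1⊕1⊕1⊕0⊕0 = 0
Syndrome (s8...s1) = 0000 → position 0 (no error).
No correction needed.
Data bits at positions 3,5,6,7,9,10,11,12,13,14,15: 10101111100

10101111100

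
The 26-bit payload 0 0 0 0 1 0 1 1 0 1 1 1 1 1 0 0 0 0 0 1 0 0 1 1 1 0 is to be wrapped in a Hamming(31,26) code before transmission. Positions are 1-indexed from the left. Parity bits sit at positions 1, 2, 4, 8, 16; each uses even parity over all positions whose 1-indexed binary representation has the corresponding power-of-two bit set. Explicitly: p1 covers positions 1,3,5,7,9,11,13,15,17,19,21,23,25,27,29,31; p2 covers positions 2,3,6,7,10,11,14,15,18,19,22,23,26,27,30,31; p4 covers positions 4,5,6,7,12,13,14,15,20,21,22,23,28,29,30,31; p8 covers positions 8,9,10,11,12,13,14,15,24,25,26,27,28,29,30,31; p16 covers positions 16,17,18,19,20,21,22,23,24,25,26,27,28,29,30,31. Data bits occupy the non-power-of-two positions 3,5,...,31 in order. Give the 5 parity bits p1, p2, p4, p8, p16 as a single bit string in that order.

Place data bits at non-power-of-two positions: b3=0, b5=0, b6=0, b7=0, b9=1, b10=0, b11=1, b12=1, b13=0, b14=1, b15=1, b17=1, b18=1, b19=1, b20=0, b21=0, b22=0, b23=0, b24=0, b25=1, b26=0, b27=0, b28=1, b29=1, b30=1, b31=0.
p1 = XOR of data positions {3,5,7,9,11,13,15,17,19,21,23,25,27,29,31} = 0⊕0⊕0⊕1⊕1⊕0⊕1⊕1⊕1⊕0⊕0⊕1⊕0⊕1⊕0 = 1
p2 = XOR of data positions {3,6,7,10,11,14,15,18,19,22,23,26,27,30,31} = 0⊕0⊕0⊕0⊕1⊕1⊕1⊕1⊕1⊕0⊕0⊕0⊕0⊕1⊕0 = 0
p4 = XOR of data positions {5,6,7,12,13,14,15,20,21,22,23,28,29,30,31} = 0⊕0⊕0⊕1⊕0⊕1⊕1⊕0⊕0⊕0⊕0⊕1⊕1⊕1⊕0 = 0
p8 = XOR of data positions {9,10,11,12,13,14,15,24,25,26,27,28,29,30,31} = 1⊕0⊕1⊕1⊕0⊕1⊕1⊕0⊕1⊕0⊕0⊕1⊕1⊕1⊕0 = 1
p16 = XOR of data positions {17,18,19,20,21,22,23,24,25,26,27,28,29,30,31} = 1⊕1⊕1⊕0⊕0⊕0⊕0⊕0⊕1⊕0⊕0⊕1⊕1⊕1⊕0 = 1
Parity bits p1,p2,p4,p8,p16 = 10011

10011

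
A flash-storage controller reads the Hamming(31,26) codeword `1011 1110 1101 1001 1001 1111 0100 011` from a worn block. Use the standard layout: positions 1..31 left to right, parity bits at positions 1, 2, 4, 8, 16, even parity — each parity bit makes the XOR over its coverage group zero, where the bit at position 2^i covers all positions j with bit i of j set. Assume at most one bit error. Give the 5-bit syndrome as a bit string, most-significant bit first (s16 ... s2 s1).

00010

s1: b1⊕b3⊕b5⊕b7⊕b9⊕b11⊕b13⊕b15⊕b17⊕b19⊕b21⊕b23⊕b25⊕b27⊕b29⊕b31 = 1⊕1⊕1⊕1⊕1⊕0⊕1⊕0⊕1⊕0⊕1⊕1⊕0⊕0⊕0⊕1 = 0
s2: b2⊕b3⊕b6⊕b7⊕b10⊕b11⊕b14⊕b15⊕b18⊕b19⊕b22⊕b23⊕b26⊕b27⊕b30⊕b31 = 0⊕1⊕1⊕1⊕1⊕0⊕0⊕0⊕0⊕0⊕1⊕1⊕1⊕0⊕1⊕1 = 1
s4: b4⊕b5⊕b6⊕b7⊕b12⊕b13⊕b14⊕b15⊕b20⊕b21⊕b22⊕b23⊕b28⊕b29⊕b30⊕b31 = 1⊕1⊕1⊕1⊕1⊕1⊕0⊕0⊕1⊕1⊕1⊕1⊕0⊕0⊕1⊕1 = 0
s8: b8⊕b9⊕b10⊕b11⊕b12⊕b13⊕b14⊕b15⊕b24⊕b25⊕b26⊕b27⊕b28⊕b29⊕b30⊕b31 = 0⊕1⊕1⊕0⊕1⊕1⊕0⊕0⊕1⊕0⊕1⊕0⊕0⊕0⊕1⊕1 = 0
s16: b16⊕b17⊕b18⊕b19⊕b20⊕b21⊕b22⊕b23⊕b24⊕b25⊕b26⊕b27⊕b28⊕b29⊕b30⊕b31 = 1⊕1⊕0⊕0⊕1⊕1⊕1⊕1⊕1⊕0⊕1⊕0⊕0⊕0⊕1⊕1 = 0
Syndrome (s16...s1) = 00010 → position 2.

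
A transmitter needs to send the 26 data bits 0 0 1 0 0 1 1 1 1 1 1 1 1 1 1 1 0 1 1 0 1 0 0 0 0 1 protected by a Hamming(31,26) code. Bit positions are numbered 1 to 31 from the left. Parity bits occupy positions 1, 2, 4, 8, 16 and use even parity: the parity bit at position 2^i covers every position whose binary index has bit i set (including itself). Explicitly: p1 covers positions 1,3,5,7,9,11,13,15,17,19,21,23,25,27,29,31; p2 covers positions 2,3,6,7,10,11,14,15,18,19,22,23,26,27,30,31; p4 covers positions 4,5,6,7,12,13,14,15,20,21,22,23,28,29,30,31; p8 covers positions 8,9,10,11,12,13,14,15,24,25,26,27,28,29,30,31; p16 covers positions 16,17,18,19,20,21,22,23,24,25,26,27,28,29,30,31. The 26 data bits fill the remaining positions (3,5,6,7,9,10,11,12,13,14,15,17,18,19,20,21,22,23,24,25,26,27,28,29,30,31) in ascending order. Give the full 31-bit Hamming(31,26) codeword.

Place data bits at non-power-of-two positions: b3=0, b5=0, b6=1, b7=0, b9=0, b10=1, b11=1, b12=1, b13=1, b14=1, b15=1, b17=1, b18=1, b19=1, b20=1, b21=1, b22=0, b23=1, b24=1, b25=0, b26=1, b27=0, b28=0, b29=0, b30=0, b31=1.
p1 = XOR of data positions {3,5,7,9,11,13,15,17,19,21,23,25,27,29,31} = 0⊕0⊕0⊕0⊕1⊕1⊕1⊕1⊕1⊕1⊕1⊕0⊕0⊕0⊕1 = 0
p2 = XOR of data positions {3,6,7,10,11,14,15,18,19,22,23,26,27,30,31} = 0⊕1⊕0⊕1⊕1⊕1⊕1⊕1⊕1⊕0⊕1⊕1⊕0⊕0⊕1 = 0
p4 = XOR of data positions {5,6,7,12,13,14,15,20,21,22,23,28,29,30,31} = 0⊕1⊕0⊕1⊕1⊕1⊕1⊕1⊕1⊕0⊕1⊕0⊕0⊕0⊕1 = 1
p8 = XOR of data positions {9,10,11,12,13,14,15,24,25,26,27,28,29,30,31} = 0⊕1⊕1⊕1⊕1⊕1⊕1⊕1⊕0⊕1⊕0⊕0⊕0⊕0⊕1 = 1
p16 = XOR of data positions {17,18,19,20,21,22,23,24,25,26,27,28,29,30,31} = 1⊕1⊕1⊕1⊕1⊕0⊕1⊕1⊕0⊕1⊕0⊕0⊕0⊕0⊕1 = 1
Codeword b1..b31 = 0001010101111111111110110100001

0001010101111111111110110100001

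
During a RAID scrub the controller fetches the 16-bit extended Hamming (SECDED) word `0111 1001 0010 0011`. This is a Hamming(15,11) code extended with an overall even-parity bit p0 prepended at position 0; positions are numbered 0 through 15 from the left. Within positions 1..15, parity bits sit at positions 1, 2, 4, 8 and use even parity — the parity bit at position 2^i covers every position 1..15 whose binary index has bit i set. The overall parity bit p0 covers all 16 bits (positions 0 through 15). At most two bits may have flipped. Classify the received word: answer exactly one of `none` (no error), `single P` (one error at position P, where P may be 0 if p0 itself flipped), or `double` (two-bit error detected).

double

s1: b1⊕b3⊕b5⊕b7⊕b9⊕b11⊕b13⊕b15 = 1⊕1⊕0⊕1⊕0⊕0⊕0⊕1 = 0
s2: b2⊕b3⊕b6⊕b7⊕b10⊕b11⊕b14⊕b15 = 1⊕1⊕0⊕1⊕1⊕0⊕1⊕1 = 0
s4: b4⊕b5⊕b6⊕b7⊕b12⊕b13⊕b14⊕b15 = 1⊕0⊕0⊕1⊕0⊕0⊕1⊕1 = 0
s8: b8⊕b9⊕b10⊕b11⊕b12⊕b13⊕b14⊕b15 = 0⊕0⊕1⊕0⊕0⊕0⊕1⊕1 = 1
Syndrome (s8...s1) = 1000 → position 8.
Overall parity (XOR of all 16 bits, including p0): 0⊕1⊕1⊕1⊕1⊕0⊕0⊕1⊕0⊕0⊕1⊕0⊕0⊕0⊕1⊕1 = 0
Overall=0, syndrome position=8 → double-bit error detected (uncorrectable).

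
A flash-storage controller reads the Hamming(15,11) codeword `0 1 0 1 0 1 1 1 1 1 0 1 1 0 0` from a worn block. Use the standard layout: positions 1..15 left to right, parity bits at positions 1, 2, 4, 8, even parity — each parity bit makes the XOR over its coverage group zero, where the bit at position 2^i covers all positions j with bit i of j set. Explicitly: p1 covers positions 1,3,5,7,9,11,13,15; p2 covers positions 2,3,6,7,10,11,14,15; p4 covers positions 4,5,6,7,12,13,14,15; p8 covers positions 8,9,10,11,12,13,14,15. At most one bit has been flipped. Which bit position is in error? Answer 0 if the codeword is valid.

s1: b1⊕b3⊕b5⊕b7⊕b9⊕b11⊕b13⊕b15 = 0⊕0⊕0⊕1⊕1⊕0⊕1⊕0 = 1
s2: b2⊕b3⊕b6⊕b7⊕b10⊕b11⊕b14⊕b15 = 1⊕0⊕1⊕1⊕1⊕0⊕0⊕0 = 0
s4: b4⊕b5⊕b6⊕b7⊕b12⊕b13⊕b14⊕b15 = 1⊕0⊕1⊕1⊕1⊕1⊕0⊕0 = 1
s8: b8⊕b9⊕b10⊕b11⊕b12⊕b13⊕b14⊕b15 = 1⊕1⊕1⊕0⊕1⊕1⊕0⊕0 = 1
Syndrome (s8...s1) = 1101 → position 13.

13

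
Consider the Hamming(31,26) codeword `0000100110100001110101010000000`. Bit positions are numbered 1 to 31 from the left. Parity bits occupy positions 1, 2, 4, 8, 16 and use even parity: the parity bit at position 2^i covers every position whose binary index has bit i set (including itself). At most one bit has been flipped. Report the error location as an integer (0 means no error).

s1: b1⊕b3⊕b5⊕b7⊕b9⊕b11⊕b13⊕b15⊕b17⊕b19⊕b21⊕b23⊕b25⊕b27⊕b29⊕b31 = 0⊕0⊕1⊕0⊕1⊕1⊕0⊕0⊕1⊕0⊕0⊕0⊕0⊕0⊕0⊕0 = 0
s2: b2⊕b3⊕b6⊕b7⊕b10⊕b11⊕b14⊕b15⊕b18⊕b19⊕b22⊕b23⊕b26⊕b27⊕b30⊕b31 = 0⊕0⊕0⊕0⊕0⊕1⊕0⊕0⊕1⊕0⊕1⊕0⊕0⊕0⊕0⊕0 = 1
s4: b4⊕b5⊕b6⊕b7⊕b12⊕b13⊕b14⊕b15⊕b20⊕b21⊕b22⊕b23⊕b28⊕b29⊕b30⊕b31 = 0⊕1⊕0⊕0⊕0⊕0⊕0⊕0⊕1⊕0⊕1⊕0⊕0⊕0⊕0⊕0 = 1
s8: b8⊕b9⊕b10⊕b11⊕b12⊕b13⊕b14⊕b15⊕b24⊕b25⊕b26⊕b27⊕b28⊕b29⊕b30⊕b31 = 1⊕1⊕0⊕1⊕0⊕0⊕0⊕0⊕1⊕0⊕0⊕0⊕0⊕0⊕0⊕0 = 0
s16: b16⊕b17⊕b18⊕b19⊕b20⊕b21⊕b22⊕b23⊕b24⊕b25⊕b26⊕b27⊕b28⊕b29⊕b30⊕b31 = 1⊕1⊕1⊕0⊕1⊕0⊕1⊕0⊕1⊕0⊕0⊕0⊕0⊕0⊕0⊕0 = 0
Syndrome (s16...s1) = 00110 → position 6.

6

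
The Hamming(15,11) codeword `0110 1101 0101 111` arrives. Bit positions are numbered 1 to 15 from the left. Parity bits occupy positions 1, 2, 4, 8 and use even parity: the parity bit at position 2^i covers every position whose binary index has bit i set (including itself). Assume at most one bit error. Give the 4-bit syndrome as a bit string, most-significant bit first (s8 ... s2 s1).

s1: b1⊕b3⊕b5⊕b7⊕b9⊕b11⊕b13⊕b15 = 0⊕1⊕1⊕0⊕0⊕0⊕1⊕1 = 0
s2: b2⊕b3⊕b6⊕b7⊕b10⊕b11⊕b14⊕b15 = 1⊕1⊕1⊕0⊕1⊕0⊕1⊕1 = 0
s4: b4⊕b5⊕b6⊕b7⊕b12⊕b13⊕b14⊕b15 = 0⊕1⊕1⊕0⊕1⊕1⊕1⊕1 = 0
s8: b8⊕b9⊕b10⊕b11⊕b12⊕b13⊕b14⊕b15 = 1⊕0⊕1⊕0⊕1⊕1⊕1⊕1 = 0
Syndrome (s8...s1) = 0000 → position 0 (no error).

0000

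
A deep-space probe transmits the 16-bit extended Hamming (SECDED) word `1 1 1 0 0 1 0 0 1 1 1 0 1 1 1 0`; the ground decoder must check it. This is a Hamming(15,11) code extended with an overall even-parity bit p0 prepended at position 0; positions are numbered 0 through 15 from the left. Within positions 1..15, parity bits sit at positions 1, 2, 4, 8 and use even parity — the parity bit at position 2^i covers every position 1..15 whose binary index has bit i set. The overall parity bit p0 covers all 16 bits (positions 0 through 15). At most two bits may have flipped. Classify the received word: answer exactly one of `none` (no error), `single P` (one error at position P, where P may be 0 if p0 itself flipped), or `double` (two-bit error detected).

double

s1: b1⊕b3⊕b5⊕b7⊕b9⊕b11⊕b13⊕b15 = 1⊕0⊕1⊕0⊕1⊕0⊕1⊕0 = 0
s2: b2⊕b3⊕b6⊕b7⊕b10⊕b11⊕b14⊕b15 = 1⊕0⊕0⊕0⊕1⊕0⊕1⊕0 = 1
s4: b4⊕b5⊕b6⊕b7⊕b12⊕b13⊕b14⊕b15 = 0⊕1⊕0⊕0⊕1⊕1⊕1⊕0 = 0
s8: b8⊕b9⊕b10⊕b11⊕b12⊕b13⊕b14⊕b15 = 1⊕1⊕1⊕0⊕1⊕1⊕1⊕0 = 0
Syndrome (s8...s1) = 0010 → position 2.
Overall parity (XOR of all 16 bits, including p0): 1⊕1⊕1⊕0⊕0⊕1⊕0⊕0⊕1⊕1⊕1⊕0⊕1⊕1⊕1⊕0 = 0
Overall=0, syndrome position=2 → double-bit error detected (uncorrectable).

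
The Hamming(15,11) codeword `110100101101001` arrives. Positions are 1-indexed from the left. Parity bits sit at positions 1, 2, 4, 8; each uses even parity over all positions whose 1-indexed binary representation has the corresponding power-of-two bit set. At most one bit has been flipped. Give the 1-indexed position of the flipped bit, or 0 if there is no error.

0

s1: b1⊕b3⊕b5⊕b7⊕b9⊕b11⊕b13⊕b15 = 1⊕0⊕0⊕1⊕1⊕0⊕0⊕1 = 0
s2: b2⊕b3⊕b6⊕b7⊕b10⊕b11⊕b14⊕b15 = 1⊕0⊕0⊕1⊕1⊕0⊕0⊕1 = 0
s4: b4⊕b5⊕b6⊕b7⊕b12⊕b13⊕b14⊕b15 = 1⊕0⊕0⊕1⊕1⊕0⊕0⊕1 = 0
s8: b8⊕b9⊕b10⊕b11⊕b12⊕b13⊕b14⊕b15 = 0⊕1⊕1⊕0⊕1⊕0⊕0⊕1 = 0
Syndrome (s8...s1) = 0000 → position 0 (no error).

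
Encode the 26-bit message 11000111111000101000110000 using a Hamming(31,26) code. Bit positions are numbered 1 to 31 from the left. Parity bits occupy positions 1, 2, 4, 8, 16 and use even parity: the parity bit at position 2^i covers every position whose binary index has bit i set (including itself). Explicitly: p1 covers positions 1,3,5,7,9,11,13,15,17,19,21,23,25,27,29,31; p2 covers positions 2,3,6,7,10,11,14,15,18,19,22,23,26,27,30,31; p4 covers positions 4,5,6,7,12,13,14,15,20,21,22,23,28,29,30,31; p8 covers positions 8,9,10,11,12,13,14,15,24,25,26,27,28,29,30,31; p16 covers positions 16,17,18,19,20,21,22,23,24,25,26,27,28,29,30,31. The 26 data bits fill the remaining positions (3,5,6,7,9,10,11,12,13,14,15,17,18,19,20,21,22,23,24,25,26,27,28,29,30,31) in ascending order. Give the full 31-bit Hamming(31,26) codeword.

Place data bits at non-power-of-two positions: b3=1, b5=1, b6=0, b7=0, b9=0, b10=1, b11=1, b12=1, b13=1, b14=1, b15=1, b17=0, b18=0, b19=0, b20=1, b21=0, b22=1, b23=0, b24=0, b25=0, b26=1, b27=1, b28=0, b29=0, b30=0, b31=0.
p1 = XOR of data positions {3,5,7,9,11,13,15,17,19,21,23,25,27,29,31} = 1⊕1⊕0⊕0⊕1⊕1⊕1⊕0⊕0⊕0⊕0⊕0⊕1⊕0⊕0 = 0
p2 = XOR of data positions {3,6,7,10,11,14,15,18,19,22,23,26,27,30,31} = 1⊕0⊕0⊕1⊕1⊕1⊕1⊕0⊕0⊕1⊕0⊕1⊕1⊕0⊕0 = 0
p4 = XOR of data positions {5,6,7,12,13,14,15,20,21,22,23,28,29,30,31} = 1⊕0⊕0⊕1⊕1⊕1⊕1⊕1⊕0⊕1⊕0⊕0⊕0⊕0⊕0 = 1
p8 = XOR of data positions {9,10,11,12,13,14,15,24,25,26,27,28,29,30,31} = 0⊕1⊕1⊕1⊕1⊕1⊕1⊕0⊕0⊕1⊕1⊕0⊕0⊕0⊕0 = 0
p16 = XOR of data positions {17,18,19,20,21,22,23,24,25,26,27,28,29,30,31} = 0⊕0⊕0⊕1⊕0⊕1⊕0⊕0⊕0⊕1⊕1⊕0⊕0⊕0⊕0 = 0
Codeword b1..b31 = 0011100001111110000101000110000

0011100001111110000101000110000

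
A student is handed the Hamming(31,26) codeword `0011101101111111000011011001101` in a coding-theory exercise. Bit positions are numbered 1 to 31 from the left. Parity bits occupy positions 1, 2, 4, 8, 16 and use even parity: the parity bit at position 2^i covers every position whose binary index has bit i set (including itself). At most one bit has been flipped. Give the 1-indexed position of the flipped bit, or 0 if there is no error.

s1: b1⊕b3⊕b5⊕b7⊕b9⊕b11⊕b13⊕b15⊕b17⊕b19⊕b21⊕b23⊕b25⊕b27⊕b29⊕b31 = 0⊕1⊕1⊕1⊕0⊕1⊕1⊕1⊕0⊕0⊕1⊕0⊕1⊕0⊕1⊕1 = 0
s2: b2⊕b3⊕b6⊕b7⊕b10⊕b11⊕b14⊕b15⊕b18⊕b19⊕b22⊕b23⊕b26⊕b27⊕b30⊕b31 = 0⊕1⊕0⊕1⊕1⊕1⊕1⊕1⊕0⊕0⊕1⊕0⊕0⊕0⊕0⊕1 = 0
s4: b4⊕b5⊕b6⊕b7⊕b12⊕b13⊕b14⊕b15⊕b20⊕b21⊕b22⊕b23⊕b28⊕b29⊕b30⊕b31 = 1⊕1⊕0⊕1⊕1⊕1⊕1⊕1⊕0⊕1⊕1⊕0⊕1⊕1⊕0⊕1 = 0
s8: b8⊕b9⊕b10⊕b11⊕b12⊕b13⊕b14⊕b15⊕b24⊕b25⊕b26⊕b27⊕b28⊕b29⊕b30⊕b31 = 1⊕0⊕1⊕1⊕1⊕1⊕1⊕1⊕1⊕1⊕0⊕0⊕1⊕1⊕0⊕1 = 0
s16: b16⊕b17⊕b18⊕b19⊕b20⊕b21⊕b22⊕b23⊕b24⊕b25⊕b26⊕b27⊕b28⊕b29⊕b30⊕b31 = 1⊕0⊕0⊕0⊕0⊕1⊕1⊕0⊕1⊕1⊕0⊕0⊕1⊕1⊕0⊕1 = 0
Syndrome (s16...s1) = 00000 → position 0 (no error).

0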